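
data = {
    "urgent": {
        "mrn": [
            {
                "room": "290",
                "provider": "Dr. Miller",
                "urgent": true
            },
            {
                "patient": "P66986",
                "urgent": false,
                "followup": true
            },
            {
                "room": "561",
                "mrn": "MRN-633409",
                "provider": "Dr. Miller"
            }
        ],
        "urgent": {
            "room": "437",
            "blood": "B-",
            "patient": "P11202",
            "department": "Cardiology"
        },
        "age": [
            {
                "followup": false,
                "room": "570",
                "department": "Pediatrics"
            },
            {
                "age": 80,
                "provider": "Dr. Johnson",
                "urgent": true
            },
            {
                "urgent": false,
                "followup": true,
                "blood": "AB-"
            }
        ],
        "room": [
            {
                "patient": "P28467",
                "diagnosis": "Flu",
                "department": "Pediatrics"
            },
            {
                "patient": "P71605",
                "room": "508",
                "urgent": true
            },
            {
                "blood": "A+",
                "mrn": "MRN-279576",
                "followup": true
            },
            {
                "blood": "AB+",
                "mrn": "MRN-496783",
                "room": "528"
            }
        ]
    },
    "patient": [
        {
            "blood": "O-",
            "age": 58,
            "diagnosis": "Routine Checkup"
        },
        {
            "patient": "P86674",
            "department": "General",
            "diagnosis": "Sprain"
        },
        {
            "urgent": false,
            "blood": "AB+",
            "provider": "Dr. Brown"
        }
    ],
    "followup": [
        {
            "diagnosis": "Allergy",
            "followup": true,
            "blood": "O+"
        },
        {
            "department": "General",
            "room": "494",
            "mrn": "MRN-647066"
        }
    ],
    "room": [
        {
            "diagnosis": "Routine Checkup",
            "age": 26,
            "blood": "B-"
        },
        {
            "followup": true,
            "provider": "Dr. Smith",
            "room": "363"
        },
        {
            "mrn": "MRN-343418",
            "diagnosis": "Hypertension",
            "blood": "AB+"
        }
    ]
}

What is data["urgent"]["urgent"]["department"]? "Cardiology"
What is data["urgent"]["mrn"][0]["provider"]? "Dr. Miller"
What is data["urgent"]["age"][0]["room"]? "570"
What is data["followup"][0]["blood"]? "O+"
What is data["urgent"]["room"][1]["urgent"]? True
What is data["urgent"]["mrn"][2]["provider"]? "Dr. Miller"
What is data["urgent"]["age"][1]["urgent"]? True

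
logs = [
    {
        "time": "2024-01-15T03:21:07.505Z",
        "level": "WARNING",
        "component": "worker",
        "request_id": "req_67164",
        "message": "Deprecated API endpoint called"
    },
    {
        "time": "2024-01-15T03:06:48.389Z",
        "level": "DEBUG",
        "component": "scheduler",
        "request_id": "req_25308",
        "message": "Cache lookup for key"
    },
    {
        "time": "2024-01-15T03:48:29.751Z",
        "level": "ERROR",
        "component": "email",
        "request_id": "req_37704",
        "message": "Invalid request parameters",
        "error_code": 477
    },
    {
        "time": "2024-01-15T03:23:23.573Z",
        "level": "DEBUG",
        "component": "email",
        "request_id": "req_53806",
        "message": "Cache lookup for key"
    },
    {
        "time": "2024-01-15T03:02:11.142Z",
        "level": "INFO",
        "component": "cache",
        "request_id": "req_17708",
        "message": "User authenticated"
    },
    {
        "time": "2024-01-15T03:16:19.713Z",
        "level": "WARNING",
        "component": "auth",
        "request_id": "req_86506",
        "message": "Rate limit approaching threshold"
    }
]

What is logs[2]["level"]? "ERROR"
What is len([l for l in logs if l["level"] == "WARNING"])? 2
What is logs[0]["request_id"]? "req_67164"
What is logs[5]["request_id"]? "req_86506"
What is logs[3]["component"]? "email"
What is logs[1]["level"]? "DEBUG"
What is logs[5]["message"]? "Rate limit approaching threshold"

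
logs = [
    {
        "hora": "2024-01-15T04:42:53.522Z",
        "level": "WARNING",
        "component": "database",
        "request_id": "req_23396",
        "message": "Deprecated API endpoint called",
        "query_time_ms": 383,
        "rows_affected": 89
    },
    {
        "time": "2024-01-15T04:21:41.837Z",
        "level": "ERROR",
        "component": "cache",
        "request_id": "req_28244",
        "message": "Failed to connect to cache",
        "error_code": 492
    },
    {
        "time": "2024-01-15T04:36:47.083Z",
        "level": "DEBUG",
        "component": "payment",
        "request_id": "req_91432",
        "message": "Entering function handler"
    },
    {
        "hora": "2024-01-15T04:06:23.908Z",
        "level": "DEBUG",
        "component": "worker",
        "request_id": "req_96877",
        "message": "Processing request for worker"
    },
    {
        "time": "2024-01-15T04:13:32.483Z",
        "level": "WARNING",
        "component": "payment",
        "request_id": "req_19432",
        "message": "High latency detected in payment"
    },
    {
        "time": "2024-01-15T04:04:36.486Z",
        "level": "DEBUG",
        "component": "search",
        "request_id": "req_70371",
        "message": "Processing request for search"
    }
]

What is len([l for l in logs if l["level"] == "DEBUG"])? 3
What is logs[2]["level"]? "DEBUG"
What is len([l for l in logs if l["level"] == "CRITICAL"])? 0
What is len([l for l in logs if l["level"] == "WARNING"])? 2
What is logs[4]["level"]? "WARNING"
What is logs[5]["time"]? "2024-01-15T04:04:36.486Z"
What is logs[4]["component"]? "payment"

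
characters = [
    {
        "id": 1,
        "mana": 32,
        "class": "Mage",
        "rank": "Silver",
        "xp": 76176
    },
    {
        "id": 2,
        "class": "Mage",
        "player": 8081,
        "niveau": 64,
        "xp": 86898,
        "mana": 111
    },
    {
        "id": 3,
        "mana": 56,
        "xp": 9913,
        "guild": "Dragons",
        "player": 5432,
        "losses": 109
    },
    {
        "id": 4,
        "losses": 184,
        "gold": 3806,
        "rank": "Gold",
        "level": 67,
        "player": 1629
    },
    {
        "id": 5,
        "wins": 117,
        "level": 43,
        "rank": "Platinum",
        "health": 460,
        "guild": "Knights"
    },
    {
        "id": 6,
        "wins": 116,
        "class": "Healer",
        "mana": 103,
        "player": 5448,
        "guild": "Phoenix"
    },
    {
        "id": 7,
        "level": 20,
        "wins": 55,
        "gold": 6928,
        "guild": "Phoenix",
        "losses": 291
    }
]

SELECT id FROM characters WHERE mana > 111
[]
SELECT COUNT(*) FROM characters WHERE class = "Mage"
2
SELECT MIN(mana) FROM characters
32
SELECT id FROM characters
[1, 2, 3, 4, 5, 6, 7]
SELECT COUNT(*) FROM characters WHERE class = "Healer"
1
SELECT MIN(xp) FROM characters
9913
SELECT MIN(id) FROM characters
1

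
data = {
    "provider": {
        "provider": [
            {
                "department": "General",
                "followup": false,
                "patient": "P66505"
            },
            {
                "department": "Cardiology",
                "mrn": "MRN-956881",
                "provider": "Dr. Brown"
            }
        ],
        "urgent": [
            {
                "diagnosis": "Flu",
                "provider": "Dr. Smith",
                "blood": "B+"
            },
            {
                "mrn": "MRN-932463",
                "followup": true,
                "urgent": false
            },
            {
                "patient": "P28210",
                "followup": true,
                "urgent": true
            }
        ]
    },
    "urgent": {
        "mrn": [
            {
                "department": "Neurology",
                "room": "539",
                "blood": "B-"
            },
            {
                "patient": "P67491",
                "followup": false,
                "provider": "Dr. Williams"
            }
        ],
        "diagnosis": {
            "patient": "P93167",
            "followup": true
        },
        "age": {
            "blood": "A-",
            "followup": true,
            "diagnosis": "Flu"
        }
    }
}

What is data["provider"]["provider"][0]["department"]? "General"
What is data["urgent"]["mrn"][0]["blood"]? "B-"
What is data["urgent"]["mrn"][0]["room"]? "539"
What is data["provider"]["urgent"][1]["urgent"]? False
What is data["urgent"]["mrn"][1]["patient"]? "P67491"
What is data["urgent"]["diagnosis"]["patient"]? "P93167"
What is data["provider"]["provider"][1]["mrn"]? "MRN-956881"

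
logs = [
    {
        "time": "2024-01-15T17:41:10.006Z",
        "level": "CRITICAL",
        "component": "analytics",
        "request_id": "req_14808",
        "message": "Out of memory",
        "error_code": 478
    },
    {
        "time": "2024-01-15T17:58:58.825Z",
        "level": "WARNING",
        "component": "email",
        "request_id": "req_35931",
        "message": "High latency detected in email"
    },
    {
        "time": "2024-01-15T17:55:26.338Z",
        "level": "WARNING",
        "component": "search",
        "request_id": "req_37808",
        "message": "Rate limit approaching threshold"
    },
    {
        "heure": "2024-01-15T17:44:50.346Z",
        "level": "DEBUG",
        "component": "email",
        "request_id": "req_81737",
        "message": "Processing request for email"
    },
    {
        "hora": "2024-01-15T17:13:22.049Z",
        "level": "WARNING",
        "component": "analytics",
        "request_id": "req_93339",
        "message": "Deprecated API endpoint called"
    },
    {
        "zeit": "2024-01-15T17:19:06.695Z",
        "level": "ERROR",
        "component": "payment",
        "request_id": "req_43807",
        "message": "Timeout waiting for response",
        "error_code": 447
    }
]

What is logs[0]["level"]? "CRITICAL"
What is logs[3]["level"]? "DEBUG"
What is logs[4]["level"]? "WARNING"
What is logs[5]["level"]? "ERROR"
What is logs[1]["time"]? "2024-01-15T17:58:58.825Z"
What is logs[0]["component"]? "analytics"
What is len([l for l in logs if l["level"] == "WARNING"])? 3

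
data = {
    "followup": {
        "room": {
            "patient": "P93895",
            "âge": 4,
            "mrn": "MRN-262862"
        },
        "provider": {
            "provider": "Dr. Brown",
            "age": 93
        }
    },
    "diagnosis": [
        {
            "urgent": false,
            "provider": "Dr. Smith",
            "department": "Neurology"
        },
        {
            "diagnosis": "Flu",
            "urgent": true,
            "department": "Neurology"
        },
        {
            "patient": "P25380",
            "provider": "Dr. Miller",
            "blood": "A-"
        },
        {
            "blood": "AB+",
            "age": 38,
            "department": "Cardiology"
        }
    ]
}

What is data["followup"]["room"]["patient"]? "P93895"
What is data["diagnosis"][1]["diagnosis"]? "Flu"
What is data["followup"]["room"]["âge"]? 4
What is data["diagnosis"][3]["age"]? 38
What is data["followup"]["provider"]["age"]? 93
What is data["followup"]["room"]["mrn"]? "MRN-262862"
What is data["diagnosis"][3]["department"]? "Cardiology"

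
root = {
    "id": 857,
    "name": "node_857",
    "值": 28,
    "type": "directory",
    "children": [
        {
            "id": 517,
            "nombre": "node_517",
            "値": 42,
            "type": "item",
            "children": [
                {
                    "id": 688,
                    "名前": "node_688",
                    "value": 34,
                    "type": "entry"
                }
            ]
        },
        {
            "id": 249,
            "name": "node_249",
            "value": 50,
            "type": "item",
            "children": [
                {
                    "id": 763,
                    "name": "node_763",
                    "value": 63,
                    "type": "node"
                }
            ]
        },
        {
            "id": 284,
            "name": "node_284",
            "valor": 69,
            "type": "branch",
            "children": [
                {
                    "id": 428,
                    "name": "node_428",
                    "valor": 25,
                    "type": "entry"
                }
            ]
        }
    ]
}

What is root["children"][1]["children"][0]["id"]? 763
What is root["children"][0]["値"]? 42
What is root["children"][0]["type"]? "item"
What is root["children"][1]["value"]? 50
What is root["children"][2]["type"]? "branch"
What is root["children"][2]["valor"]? 69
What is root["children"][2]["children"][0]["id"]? 428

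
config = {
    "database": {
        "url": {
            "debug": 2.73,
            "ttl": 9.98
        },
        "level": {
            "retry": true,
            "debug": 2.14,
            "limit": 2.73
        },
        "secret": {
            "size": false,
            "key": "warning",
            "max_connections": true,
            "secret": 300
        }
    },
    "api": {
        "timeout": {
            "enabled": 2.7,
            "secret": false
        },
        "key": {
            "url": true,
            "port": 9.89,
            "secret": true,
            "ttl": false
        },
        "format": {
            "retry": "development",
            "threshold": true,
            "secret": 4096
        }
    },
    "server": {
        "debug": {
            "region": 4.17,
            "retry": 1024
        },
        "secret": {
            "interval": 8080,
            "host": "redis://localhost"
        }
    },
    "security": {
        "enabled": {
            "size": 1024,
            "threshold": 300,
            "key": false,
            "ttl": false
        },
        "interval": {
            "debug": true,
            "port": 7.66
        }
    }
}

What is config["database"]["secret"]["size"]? False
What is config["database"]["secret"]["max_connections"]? True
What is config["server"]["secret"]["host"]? "redis://localhost"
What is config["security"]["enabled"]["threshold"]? 300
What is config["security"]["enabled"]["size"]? 1024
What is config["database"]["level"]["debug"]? 2.14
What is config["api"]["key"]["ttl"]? False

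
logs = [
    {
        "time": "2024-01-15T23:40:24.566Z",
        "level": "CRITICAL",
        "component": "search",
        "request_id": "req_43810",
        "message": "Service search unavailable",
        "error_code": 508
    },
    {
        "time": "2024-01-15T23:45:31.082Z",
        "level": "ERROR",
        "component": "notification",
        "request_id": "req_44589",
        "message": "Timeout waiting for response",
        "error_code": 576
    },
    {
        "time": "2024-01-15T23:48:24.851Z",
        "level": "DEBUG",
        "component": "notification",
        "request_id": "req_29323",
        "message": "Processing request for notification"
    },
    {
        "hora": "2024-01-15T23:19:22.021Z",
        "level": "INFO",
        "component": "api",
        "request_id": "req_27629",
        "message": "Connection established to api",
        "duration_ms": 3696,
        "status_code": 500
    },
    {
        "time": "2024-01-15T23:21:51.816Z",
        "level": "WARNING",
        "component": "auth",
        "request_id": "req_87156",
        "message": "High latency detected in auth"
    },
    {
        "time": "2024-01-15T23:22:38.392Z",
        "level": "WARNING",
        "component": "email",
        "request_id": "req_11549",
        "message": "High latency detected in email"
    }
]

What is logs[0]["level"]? "CRITICAL"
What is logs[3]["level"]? "INFO"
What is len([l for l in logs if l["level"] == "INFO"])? 1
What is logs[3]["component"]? "api"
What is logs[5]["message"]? "High latency detected in email"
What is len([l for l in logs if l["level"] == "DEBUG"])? 1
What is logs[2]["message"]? "Processing request for notification"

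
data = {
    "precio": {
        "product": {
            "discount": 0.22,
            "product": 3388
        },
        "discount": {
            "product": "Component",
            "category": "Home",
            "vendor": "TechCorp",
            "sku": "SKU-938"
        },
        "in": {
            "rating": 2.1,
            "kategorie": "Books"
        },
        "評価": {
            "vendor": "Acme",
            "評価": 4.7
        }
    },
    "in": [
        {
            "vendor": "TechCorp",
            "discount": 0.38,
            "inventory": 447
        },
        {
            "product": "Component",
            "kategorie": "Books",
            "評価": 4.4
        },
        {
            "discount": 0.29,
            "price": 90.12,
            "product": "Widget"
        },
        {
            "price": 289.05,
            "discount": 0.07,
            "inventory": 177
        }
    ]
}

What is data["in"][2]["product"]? "Widget"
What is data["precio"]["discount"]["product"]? "Component"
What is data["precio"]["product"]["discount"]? 0.22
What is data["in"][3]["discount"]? 0.07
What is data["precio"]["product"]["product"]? 3388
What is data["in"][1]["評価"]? 4.4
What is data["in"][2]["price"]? 90.12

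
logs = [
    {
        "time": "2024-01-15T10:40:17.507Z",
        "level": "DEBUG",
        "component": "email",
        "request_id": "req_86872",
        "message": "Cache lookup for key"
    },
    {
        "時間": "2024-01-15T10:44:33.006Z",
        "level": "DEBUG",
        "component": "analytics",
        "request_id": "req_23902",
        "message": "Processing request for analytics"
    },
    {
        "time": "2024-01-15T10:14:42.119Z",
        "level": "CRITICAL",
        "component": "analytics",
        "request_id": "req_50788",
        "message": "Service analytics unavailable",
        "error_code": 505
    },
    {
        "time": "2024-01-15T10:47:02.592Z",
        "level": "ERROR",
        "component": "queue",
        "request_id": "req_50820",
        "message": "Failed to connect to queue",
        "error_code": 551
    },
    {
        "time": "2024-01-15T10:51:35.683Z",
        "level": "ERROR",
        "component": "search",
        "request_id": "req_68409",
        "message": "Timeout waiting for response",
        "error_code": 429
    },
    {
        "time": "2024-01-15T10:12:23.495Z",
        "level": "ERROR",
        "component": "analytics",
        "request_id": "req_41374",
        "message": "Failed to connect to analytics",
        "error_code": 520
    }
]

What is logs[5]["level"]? "ERROR"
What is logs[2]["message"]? "Service analytics unavailable"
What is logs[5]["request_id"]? "req_41374"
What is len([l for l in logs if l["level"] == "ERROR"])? 3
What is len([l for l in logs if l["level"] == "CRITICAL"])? 1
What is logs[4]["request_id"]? "req_68409"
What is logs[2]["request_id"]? "req_50788"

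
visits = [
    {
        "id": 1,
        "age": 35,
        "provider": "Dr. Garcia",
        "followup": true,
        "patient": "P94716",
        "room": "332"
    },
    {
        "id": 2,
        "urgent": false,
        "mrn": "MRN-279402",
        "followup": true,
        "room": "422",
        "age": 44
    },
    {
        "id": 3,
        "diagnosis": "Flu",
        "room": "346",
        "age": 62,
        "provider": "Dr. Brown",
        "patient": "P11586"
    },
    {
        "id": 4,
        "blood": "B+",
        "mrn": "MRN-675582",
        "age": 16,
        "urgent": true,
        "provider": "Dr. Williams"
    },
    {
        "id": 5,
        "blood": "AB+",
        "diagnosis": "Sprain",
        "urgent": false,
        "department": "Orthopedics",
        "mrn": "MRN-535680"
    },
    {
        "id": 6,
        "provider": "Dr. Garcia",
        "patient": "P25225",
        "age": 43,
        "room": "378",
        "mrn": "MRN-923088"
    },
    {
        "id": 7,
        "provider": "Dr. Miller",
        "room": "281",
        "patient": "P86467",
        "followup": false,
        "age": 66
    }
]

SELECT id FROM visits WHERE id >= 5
[5, 6, 7]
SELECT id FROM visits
[1, 2, 3, 4, 5, 6, 7]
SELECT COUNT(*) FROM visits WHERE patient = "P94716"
1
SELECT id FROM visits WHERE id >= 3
[3, 4, 5, 6, 7]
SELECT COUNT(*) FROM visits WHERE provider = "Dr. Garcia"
2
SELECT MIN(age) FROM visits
16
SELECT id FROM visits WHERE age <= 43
[1, 4, 6]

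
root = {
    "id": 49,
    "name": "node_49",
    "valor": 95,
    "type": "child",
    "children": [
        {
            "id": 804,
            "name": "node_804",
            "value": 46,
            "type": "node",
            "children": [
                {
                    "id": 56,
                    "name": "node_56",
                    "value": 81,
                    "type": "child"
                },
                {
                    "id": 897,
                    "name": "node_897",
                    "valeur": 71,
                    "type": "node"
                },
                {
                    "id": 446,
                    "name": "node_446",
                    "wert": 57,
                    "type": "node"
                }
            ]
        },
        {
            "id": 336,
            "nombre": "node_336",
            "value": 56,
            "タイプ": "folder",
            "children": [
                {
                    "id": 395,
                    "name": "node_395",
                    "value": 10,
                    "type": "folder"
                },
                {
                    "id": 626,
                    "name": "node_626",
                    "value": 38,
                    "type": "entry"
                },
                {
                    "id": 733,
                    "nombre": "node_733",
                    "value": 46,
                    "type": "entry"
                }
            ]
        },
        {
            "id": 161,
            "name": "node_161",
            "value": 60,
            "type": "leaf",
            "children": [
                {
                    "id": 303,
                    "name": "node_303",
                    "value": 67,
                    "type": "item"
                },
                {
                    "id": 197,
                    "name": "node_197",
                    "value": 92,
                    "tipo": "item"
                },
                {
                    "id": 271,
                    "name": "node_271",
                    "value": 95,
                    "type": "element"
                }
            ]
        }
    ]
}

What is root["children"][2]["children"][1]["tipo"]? "item"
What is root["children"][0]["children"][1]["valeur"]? 71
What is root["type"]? "child"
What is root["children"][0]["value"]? 46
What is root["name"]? "node_49"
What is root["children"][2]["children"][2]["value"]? 95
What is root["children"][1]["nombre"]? "node_336"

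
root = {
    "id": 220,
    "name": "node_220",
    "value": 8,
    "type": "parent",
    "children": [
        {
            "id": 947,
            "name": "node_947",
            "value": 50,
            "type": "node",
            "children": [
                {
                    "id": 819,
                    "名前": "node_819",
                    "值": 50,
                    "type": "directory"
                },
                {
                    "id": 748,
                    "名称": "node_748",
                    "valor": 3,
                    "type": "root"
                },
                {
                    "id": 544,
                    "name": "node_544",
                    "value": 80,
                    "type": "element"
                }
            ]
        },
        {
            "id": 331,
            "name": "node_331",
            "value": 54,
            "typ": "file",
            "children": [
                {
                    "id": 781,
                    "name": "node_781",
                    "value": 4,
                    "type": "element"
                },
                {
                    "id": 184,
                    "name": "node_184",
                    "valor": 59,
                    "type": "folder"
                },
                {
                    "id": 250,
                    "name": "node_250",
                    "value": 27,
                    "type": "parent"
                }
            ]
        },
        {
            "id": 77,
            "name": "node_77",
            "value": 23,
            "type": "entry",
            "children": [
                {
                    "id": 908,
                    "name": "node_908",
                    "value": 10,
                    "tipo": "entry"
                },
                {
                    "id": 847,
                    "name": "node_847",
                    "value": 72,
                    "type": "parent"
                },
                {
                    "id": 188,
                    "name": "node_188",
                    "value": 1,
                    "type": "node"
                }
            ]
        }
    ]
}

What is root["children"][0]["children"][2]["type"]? "element"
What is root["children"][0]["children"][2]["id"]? 544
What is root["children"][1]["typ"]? "file"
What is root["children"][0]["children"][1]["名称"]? "node_748"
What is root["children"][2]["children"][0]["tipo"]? "entry"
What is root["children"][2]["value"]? 23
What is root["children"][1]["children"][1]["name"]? "node_184"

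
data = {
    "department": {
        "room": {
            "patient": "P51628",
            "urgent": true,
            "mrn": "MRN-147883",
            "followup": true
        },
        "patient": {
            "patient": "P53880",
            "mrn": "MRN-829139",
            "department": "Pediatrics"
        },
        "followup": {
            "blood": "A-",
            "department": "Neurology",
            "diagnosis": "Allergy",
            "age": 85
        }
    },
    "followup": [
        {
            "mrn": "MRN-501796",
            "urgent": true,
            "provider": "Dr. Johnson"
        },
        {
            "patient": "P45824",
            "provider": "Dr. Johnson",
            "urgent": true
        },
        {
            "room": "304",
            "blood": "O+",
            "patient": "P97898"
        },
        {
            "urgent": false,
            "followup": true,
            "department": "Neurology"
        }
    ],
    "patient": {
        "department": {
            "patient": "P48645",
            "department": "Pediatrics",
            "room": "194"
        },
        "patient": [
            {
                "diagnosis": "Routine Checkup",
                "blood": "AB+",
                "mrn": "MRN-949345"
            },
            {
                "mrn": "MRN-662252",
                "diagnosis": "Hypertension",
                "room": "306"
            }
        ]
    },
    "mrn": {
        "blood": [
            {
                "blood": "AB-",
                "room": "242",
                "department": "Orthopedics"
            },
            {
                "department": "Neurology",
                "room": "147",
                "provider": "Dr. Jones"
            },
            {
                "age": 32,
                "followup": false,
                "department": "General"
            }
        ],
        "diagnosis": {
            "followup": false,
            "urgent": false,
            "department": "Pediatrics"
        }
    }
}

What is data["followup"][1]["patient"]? "P45824"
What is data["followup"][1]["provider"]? "Dr. Johnson"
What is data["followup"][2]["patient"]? "P97898"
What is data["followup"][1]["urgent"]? True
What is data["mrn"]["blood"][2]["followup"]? False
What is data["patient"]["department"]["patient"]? "P48645"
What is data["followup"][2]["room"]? "304"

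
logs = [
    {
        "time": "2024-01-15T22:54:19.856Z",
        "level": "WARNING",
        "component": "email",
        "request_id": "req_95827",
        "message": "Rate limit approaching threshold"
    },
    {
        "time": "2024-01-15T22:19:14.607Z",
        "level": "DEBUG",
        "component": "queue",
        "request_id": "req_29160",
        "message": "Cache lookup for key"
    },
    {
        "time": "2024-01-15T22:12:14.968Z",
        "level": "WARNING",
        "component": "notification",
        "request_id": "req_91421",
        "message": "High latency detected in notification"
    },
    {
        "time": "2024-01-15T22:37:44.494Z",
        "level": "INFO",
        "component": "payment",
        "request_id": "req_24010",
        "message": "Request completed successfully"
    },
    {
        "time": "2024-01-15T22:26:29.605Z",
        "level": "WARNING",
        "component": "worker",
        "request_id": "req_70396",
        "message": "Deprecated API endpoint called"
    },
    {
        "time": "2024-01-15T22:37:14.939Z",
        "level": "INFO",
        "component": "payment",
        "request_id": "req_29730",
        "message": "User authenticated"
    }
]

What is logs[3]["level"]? "INFO"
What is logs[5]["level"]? "INFO"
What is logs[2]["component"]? "notification"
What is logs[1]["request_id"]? "req_29160"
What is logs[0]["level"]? "WARNING"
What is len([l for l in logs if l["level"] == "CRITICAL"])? 0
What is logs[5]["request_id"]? "req_29730"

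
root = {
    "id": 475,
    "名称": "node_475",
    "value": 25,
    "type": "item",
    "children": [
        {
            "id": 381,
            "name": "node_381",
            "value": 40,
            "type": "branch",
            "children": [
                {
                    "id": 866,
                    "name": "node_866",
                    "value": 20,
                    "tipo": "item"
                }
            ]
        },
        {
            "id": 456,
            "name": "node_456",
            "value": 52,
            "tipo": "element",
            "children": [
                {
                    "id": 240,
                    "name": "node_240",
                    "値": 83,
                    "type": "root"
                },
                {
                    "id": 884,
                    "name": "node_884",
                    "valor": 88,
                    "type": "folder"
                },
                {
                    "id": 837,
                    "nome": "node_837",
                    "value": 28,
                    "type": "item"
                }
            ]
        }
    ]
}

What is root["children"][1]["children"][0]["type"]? "root"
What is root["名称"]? "node_475"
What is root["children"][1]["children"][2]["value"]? 28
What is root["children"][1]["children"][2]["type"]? "item"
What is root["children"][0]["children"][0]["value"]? 20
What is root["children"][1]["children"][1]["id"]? 884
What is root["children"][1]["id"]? 456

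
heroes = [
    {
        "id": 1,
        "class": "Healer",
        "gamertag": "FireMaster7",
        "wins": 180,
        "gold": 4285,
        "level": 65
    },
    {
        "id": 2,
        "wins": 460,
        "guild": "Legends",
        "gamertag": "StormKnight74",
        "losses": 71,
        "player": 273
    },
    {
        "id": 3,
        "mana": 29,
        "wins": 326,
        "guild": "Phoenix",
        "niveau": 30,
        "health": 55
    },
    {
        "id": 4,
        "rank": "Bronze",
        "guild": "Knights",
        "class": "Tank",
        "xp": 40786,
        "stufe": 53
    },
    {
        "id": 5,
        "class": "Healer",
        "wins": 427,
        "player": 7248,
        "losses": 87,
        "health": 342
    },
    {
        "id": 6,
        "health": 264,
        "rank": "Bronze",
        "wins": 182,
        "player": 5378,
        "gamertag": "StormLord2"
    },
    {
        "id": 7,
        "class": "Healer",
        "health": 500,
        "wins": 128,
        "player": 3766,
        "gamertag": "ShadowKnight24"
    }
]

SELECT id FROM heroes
[1, 2, 3, 4, 5, 6, 7]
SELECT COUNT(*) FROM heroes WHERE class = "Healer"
3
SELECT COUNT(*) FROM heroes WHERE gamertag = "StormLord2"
1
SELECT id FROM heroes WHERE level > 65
[]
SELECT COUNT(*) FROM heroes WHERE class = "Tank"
1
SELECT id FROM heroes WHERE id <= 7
[1, 2, 3, 4, 5, 6, 7]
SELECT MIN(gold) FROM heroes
4285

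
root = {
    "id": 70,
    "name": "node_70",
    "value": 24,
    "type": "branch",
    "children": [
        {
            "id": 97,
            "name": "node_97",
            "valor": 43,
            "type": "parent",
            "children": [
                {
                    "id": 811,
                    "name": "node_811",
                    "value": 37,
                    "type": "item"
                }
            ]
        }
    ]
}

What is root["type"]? "branch"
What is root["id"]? 70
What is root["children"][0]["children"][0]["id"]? 811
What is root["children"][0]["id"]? 97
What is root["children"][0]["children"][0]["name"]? "node_811"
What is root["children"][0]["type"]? "parent"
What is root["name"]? "node_70"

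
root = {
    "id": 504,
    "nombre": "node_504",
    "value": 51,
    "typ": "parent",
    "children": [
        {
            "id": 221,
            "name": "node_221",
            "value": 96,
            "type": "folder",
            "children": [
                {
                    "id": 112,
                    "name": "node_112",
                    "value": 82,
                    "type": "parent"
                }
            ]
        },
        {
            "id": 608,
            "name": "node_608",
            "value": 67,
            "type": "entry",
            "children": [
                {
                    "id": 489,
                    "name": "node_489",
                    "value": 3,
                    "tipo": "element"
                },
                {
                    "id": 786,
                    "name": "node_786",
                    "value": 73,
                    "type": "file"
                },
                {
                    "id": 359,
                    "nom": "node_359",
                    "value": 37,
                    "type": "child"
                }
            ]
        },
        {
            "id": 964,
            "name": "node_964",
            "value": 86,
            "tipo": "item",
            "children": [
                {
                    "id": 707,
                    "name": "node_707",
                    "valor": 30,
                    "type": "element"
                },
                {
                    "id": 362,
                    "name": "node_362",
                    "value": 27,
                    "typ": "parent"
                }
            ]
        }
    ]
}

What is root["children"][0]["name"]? "node_221"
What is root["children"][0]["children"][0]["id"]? 112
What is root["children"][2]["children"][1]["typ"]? "parent"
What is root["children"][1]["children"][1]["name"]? "node_786"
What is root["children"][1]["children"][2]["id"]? 359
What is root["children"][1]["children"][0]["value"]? 3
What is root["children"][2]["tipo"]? "item"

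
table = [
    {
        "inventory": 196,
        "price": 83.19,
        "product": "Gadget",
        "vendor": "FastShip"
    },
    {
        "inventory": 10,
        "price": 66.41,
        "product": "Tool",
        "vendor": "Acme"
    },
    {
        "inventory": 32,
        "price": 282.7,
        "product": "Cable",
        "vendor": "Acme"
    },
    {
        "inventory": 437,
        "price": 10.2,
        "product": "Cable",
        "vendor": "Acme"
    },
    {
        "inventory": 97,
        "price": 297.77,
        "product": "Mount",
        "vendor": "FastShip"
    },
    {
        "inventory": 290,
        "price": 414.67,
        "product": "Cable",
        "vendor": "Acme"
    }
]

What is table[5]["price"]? 414.67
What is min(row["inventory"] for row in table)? 10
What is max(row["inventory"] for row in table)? 437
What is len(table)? 6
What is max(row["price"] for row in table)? 414.67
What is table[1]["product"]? "Tool"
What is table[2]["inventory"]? 32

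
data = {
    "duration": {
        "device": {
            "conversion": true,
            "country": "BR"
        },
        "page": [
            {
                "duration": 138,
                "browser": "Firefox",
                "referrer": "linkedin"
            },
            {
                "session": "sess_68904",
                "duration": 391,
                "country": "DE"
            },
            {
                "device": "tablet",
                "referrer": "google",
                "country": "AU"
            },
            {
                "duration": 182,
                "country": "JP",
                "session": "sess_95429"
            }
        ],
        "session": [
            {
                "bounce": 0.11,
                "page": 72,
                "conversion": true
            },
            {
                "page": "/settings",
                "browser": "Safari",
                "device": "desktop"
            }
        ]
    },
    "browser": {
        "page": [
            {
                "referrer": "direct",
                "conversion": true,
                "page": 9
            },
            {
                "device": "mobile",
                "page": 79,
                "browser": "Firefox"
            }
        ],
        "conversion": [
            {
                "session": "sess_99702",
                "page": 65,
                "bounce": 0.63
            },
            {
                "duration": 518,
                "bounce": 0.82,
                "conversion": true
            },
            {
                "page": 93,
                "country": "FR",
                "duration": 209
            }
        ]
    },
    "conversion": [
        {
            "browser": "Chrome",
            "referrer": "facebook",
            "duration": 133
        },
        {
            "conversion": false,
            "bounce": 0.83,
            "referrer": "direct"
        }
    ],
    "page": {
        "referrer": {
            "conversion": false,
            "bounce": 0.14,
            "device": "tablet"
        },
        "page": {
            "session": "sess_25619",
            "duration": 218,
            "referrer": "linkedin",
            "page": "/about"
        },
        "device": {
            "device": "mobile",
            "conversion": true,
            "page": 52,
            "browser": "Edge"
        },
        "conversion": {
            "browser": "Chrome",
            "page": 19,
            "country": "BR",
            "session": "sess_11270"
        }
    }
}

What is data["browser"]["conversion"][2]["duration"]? 209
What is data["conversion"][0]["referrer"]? "facebook"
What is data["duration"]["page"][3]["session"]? "sess_95429"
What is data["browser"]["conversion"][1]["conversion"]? True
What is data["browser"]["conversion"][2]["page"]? 93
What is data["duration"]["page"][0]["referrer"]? "linkedin"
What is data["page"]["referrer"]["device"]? "tablet"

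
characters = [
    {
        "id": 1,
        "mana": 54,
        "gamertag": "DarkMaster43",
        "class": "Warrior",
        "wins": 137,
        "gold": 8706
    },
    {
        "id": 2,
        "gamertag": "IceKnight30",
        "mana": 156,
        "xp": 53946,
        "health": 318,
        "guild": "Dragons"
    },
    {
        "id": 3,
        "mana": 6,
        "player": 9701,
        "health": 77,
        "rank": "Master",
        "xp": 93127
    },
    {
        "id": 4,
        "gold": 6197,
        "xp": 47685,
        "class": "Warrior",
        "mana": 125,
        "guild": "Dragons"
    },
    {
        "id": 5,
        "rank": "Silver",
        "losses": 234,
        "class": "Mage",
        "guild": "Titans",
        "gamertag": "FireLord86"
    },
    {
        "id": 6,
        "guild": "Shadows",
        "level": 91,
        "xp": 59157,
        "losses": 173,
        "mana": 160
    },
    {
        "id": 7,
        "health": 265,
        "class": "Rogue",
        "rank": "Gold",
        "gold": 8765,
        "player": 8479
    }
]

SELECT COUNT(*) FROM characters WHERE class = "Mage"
1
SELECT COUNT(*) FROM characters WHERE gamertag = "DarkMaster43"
1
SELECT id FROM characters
[1, 2, 3, 4, 5, 6, 7]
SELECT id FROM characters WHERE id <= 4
[1, 2, 3, 4]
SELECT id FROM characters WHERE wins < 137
[]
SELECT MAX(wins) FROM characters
137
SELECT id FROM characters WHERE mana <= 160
[1, 2, 3, 4, 6]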